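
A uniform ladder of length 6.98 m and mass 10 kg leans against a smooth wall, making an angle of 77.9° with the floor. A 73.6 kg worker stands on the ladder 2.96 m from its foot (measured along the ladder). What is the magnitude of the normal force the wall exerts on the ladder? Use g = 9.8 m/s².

N_wall ≈ 76.1 N

Take moments about the foot of the ladder.
Ladder weight 10×9.8 = 98 N acts at 3.49 m along the ladder; its horizontal arm is 3.49·cos77.9° = 0.7316 m → τ = 71.7 N·m clockwise.
Worker: 73.6×9.8 = 721.3 N at 2.96 m → arm 0.6205 m → τ = 447.6 N·m clockwise.
Wall normal N acts horizontally at the top; its moment arm is the height L sinθ = 6.98·sin77.9° = 6.825 m, counterclockwise.
Στ = 0 ⇒ N × 6.825 = 519.3 ⇒ N = 76.1 N.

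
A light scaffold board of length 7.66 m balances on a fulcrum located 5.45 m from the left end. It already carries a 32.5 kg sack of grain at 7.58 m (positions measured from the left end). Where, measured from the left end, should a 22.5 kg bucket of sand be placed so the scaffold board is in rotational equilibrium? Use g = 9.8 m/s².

x ≈ 2.37 m from the left end

Taking torques about the fulcrum (at 5.45 m from the left end):
Sack of grain: 32.5 × 9.8 = 318.5 N down at 7.58 m → arm 2.13 m, τ = 318.5 × 2.13 = 678.4 N·m clockwise.
Net moment of existing loads = 678.4 N·m clockwise.
The bucket of sand weighs 22.5 × 9.8 = 220.5 N and must supply an equal counterclockwise moment, so its lever arm about the fulcrum is 678.4 / 220.5 = 3.08 m.
That puts it at 5.45 − 3.08 = 2.37 m from the left end.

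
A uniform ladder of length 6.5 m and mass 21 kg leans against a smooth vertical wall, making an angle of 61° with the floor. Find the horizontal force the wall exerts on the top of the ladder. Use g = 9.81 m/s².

Taking torques about the foot of the ladder:
Ladder weight 21×9.81 = 206 N acts at 3.25 m along the ladder; its horizontal arm is 3.25·cos61° = 1.576 m → τ = 324.7 N·m clockwise.
Wall normal N acts horizontally at the top; its moment arm is the height L sinθ = 6.5·sin61° = 5.685 m, counterclockwise.
Setting net torque to zero: N × 5.685 = 324.7 → N = 57.1 N.

N_wall ≈ 57.1 N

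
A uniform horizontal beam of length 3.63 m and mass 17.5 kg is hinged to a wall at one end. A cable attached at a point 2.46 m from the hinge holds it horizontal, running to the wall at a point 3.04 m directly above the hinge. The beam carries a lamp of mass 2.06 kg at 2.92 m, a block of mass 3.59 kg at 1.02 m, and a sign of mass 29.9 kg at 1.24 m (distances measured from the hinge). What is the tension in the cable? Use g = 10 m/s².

T ≈ 411 N

Sum moments about the hinge (the unknown hinge reaction has zero arm there).
Beam weight: 17.5 × 10 = 175 N down at 1.815 m → arm 1.815 m, τ = 175 × 1.815 = 317.6 N·m clockwise.
Lamp: 2.06 × 10 = 20.6 N down at 2.92 m → arm 2.92 m, τ = 20.6 × 2.92 = 60.15 N·m clockwise.
Block: 3.59 × 10 = 35.9 N down at 1.02 m → arm 1.02 m, τ = 35.9 × 1.02 = 36.62 N·m clockwise.
Sign: 29.9 × 10 = 299 N down at 1.24 m → arm 1.24 m, τ = 299 × 1.24 = 370.8 N·m clockwise.
Total clockwise load moment = 785.2 N·m.
The cable tension T acts at 2.46 m; only its component perpendicular to the beam, T sinθ, produces torque. sinθ = h/√(h²+d²) = 3.04/√(3.04²+2.46²) = 0.7774.
Balancing moments: T × 2.46 × 0.7774 = 785.2, giving T = 785.2 / 1.912 = 411 N.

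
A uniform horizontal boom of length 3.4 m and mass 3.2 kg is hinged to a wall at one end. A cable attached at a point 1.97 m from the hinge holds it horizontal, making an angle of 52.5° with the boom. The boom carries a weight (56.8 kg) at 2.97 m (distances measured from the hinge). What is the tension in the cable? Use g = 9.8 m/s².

Sum moments about the hinge (the unknown hinge reaction has zero arm there).
Beam weight: 3.2 × 9.8 = 31.36 N down at 1.7 m → arm 1.7 m, τ = 31.36 × 1.7 = 53.31 N·m clockwise.
Weight: 56.8 × 9.8 = 556.6 N down at 2.97 m → arm 2.97 m, τ = 556.6 × 2.97 = 1653 N·m clockwise.
Total clockwise load moment = 1706 N·m.
The cable tension T acts at 1.97 m; only its component perpendicular to the boom, T sinθ, produces torque. sin 52.5° = 0.7934.
For rotational equilibrium, T × 1.97 × 0.7934 = 1706, so T = 1706 / 1.563 = 1090 N.

T ≈ 1090 N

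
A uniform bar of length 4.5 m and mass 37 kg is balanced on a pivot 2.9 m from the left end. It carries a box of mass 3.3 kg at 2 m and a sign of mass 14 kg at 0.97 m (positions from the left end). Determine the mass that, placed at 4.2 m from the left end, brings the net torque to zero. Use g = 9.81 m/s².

About the pivot (at 2.9 m from the left end):
Beam weight: 37 × 9.81 = 363 N down at 2.25 m → arm 0.65 m, τ = 363 × 0.65 = 236 N·m counterclockwise.
Box: 3.3 × 9.81 = 32.37 N down at 2 m → arm 0.9 m, τ = 32.37 × 0.9 = 29.13 N·m counterclockwise.
Sign: 14 × 9.81 = 137.3 N down at 0.97 m → arm 1.93 m, τ = 137.3 × 1.93 = 265 N·m counterclockwise.
Net moment of known loads = 530.1 N·m counterclockwise.
An unknown mass m at 4.2 m has arm 1.3 m; its moment is m·g·1.3 clockwise.
Setting net torque to zero: m × 9.81 × 1.3 = 530.1 → m = 530.1 / (9.81 × 1.3) = 41.6 kg.

m ≈ 41.6 kg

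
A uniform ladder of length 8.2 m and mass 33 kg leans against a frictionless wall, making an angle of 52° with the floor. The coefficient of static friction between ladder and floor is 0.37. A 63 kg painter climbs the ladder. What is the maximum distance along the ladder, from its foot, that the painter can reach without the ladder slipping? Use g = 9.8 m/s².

Choose the foot of the ladder as the axis so the floor normal and friction both act there and drop out.
Ladder weight 33×9.8 = 323.4 N acts at 4.1 m along the ladder; its horizontal arm is 4.1·cos52° = 2.524 m → τ = 816.3 N·m clockwise.
Painter weight 63×9.8 = 617.4 N at distance d → arm d·cos52° → τ = 617.4·d·0.6157 clockwise.
Wall normal N at the top has arm L sinθ = 6.462 m counterclockwise, so Στ = 0 gives N·6.462 = 816.3 + 380.1·d.
ΣFy = 0 ⇒ N_floor = 940.8 N, so the maximum friction is μ_s·N_floor = 0.37×940.8 = 348.1 N. ΣFx = 0 ⇒ N_wall = f, so at the slipping point N = 348.1 N.
Substituting: 348.1×6.462 = 816.3 + 380.1·d ⇒ d = (2249 − 816.3) / 380.1 = 3.77 m.

d ≈ 3.77 m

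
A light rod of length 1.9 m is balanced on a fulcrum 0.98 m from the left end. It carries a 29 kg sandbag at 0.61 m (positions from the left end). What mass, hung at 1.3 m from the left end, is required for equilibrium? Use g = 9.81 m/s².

Sum moments about the fulcrum (at 0.98 m from the left end) (the support reaction has zero arm there).
Sandbag: 29 × 9.81 = 284.5 N down at 0.61 m → arm 0.37 m, τ = 284.5 × 0.37 = 105.3 N·m counterclockwise.
Net moment of known loads = 105.3 N·m counterclockwise.
An unknown mass m at 1.3 m has arm 0.32 m; its moment is m·g·0.32 clockwise.
Setting net torque to zero: m × 9.81 × 0.32 = 105.3 → m = 105.3 / (9.81 × 0.32) = 33.5 kg.

m ≈ 33.5 kg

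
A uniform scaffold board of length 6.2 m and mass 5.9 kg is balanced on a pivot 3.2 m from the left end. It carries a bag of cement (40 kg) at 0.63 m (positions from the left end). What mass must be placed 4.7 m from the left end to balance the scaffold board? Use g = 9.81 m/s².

Taking torques about the pivot (at 3.2 m from the left end):
Beam weight: 5.9 × 9.81 = 57.88 N down at 3.1 m → arm 0.1 m, τ = 57.88 × 0.1 = 5.788 N·m counterclockwise.
Bag of cement: 40 × 9.81 = 392.4 N down at 0.63 m → arm 2.57 m, τ = 392.4 × 2.57 = 1008 N·m counterclockwise.
Net moment of known loads = 1014 N·m counterclockwise.
An unknown mass m at 4.7 m has arm 1.5 m; its moment is m·g·1.5 clockwise.
For rotational equilibrium, m × 9.81 × 1.5 = 1014, so m = 1014 / (9.81 × 1.5) = 68.9 kg.

m ≈ 68.9 kg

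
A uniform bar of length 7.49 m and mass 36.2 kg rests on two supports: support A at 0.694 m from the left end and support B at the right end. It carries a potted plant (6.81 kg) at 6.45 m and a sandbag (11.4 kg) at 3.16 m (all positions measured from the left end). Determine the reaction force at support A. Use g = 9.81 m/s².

Sum moments about support B (its reaction then has zero moment arm).
Beam weight: 36.2 × 9.81 = 355.1 N down at 3.745 m → arm 3.745 m, τ = 355.1 × 3.745 = 1330 N·m counterclockwise.
Potted plant: 6.81 × 9.81 = 66.81 N down at 6.45 m → arm 1.04 m, τ = 66.81 × 1.04 = 69.48 N·m counterclockwise.
Sandbag: 11.4 × 9.81 = 111.8 N down at 3.16 m → arm 4.33 m, τ = 111.8 × 4.33 = 484.1 N·m counterclockwise.
Net load moment about support B = 1884 N·m counterclockwise.
Reaction R at support A is upward at 0.694 m, arm 6.796 m → moment R × 6.796 clockwise.
Balancing moments: R × 6.796 = 1884, giving R = 277 N.

R_A ≈ 277 N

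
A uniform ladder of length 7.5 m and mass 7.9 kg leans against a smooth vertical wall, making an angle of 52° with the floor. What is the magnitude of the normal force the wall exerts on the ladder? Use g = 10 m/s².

N_wall ≈ 30.9 N

Sum moments about the foot of the ladder (the floor normal and friction both act there and drop out).
Ladder weight 7.9×10 = 79 N acts at 3.75 m along the ladder; its horizontal arm is 3.75·cos52° = 2.309 m → τ = 182.4 N·m clockwise.
Wall normal N acts horizontally at the top; its moment arm is the height L sinθ = 7.5·sin52° = 5.91 m, counterclockwise.
Στ = 0 ⇒ N × 5.91 = 182.4 ⇒ N = 30.9 N.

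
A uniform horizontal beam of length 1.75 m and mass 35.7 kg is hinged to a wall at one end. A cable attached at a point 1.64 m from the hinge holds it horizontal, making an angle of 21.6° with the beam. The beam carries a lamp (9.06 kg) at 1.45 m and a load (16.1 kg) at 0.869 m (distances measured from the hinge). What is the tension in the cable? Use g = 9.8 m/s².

About the hinge:
Beam weight: 35.7 × 9.8 = 349.9 N down at 0.875 m → arm 0.875 m, τ = 349.9 × 0.875 = 306.2 N·m clockwise.
Lamp: 9.06 × 9.8 = 88.79 N down at 1.45 m → arm 1.45 m, τ = 88.79 × 1.45 = 128.7 N·m clockwise.
Load: 16.1 × 9.8 = 157.8 N down at 0.869 m → arm 0.869 m, τ = 157.8 × 0.869 = 137.1 N·m clockwise.
Total clockwise load moment = 572 N·m.
The cable tension T acts at 1.64 m; only its component perpendicular to the beam, T sinθ, produces torque. sin 21.6° = 0.3681.
Setting net torque to zero: T × 1.64 × 0.3681 = 572 → T = 572 / 0.6037 = 947 N.

T ≈ 947 N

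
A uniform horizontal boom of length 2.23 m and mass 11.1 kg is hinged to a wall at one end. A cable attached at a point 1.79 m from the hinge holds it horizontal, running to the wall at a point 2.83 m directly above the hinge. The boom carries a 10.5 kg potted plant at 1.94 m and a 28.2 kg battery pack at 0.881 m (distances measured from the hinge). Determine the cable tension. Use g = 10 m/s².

T ≈ 381 N

Sum moments about the hinge (the unknown hinge reaction has zero arm there).
Beam weight: 11.1 × 10 = 111 N down at 1.115 m → arm 1.115 m, τ = 111 × 1.115 = 123.8 N·m clockwise.
Potted plant: 10.5 × 10 = 105 N down at 1.94 m → arm 1.94 m, τ = 105 × 1.94 = 203.7 N·m clockwise.
Battery pack: 28.2 × 10 = 282 N down at 0.881 m → arm 0.881 m, τ = 282 × 0.881 = 248.4 N·m clockwise.
Total clockwise load moment = 575.9 N·m.
The cable tension T acts at 1.79 m; only its component perpendicular to the boom, T sinθ, produces torque. sinθ = h/√(h²+d²) = 2.83/√(2.83²+1.79²) = 0.8451.
Balancing moments: T × 1.79 × 0.8451 = 575.9, giving T = 575.9 / 1.513 = 381 N.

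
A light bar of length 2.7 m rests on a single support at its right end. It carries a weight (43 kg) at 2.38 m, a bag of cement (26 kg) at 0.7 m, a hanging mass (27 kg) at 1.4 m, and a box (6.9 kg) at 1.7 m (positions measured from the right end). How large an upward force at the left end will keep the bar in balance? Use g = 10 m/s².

F ≈ 630 N

Taking torques about the right end:
Weight: 43 × 10 = 430 N down at 2.38 m → arm 2.38 m, τ = 430 × 2.38 = 1023 N·m counterclockwise.
Bag of cement: 26 × 10 = 260 N down at 0.7 m → arm 0.7 m, τ = 260 × 0.7 = 182 N·m counterclockwise.
Hanging mass: 27 × 10 = 270 N down at 1.4 m → arm 1.4 m, τ = 270 × 1.4 = 378 N·m counterclockwise.
Box: 6.9 × 10 = 69 N down at 1.7 m → arm 1.7 m, τ = 69 × 1.7 = 117.3 N·m counterclockwise.
Net moment of the loads = 1700 N·m counterclockwise.
The upward force F acts at the left end, arm 2.7 m, giving F × 2.7 clockwise.
Setting net torque to zero: F × 2.7 = 1700 → F = 1700 / 2.7 = 630 N.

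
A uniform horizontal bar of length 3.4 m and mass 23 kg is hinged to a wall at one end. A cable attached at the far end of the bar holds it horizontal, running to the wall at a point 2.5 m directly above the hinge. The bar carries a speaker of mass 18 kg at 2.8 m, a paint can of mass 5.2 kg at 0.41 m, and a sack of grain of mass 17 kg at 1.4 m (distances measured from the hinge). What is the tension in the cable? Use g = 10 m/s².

Choose the hinge as the axis so the unknown hinge reaction has zero arm there.
Beam weight: 23 × 10 = 230 N down at 1.7 m → arm 1.7 m, τ = 230 × 1.7 = 391 N·m clockwise.
Speaker: 18 × 10 = 180 N down at 2.8 m → arm 2.8 m, τ = 180 × 2.8 = 504 N·m clockwise.
Paint can: 5.2 × 10 = 52 N down at 0.41 m → arm 0.41 m, τ = 52 × 0.41 = 21.32 N·m clockwise.
Sack of grain: 17 × 10 = 170 N down at 1.4 m → arm 1.4 m, τ = 170 × 1.4 = 238 N·m clockwise.
Total clockwise load moment = 1154 N·m.
The cable tension T acts at 3.4 m; only its component perpendicular to the bar, T sinθ, produces torque. sinθ = h/√(h²+d²) = 2.5/√(2.5²+3.4²) = 0.5924.
Setting net torque to zero: T × 3.4 × 0.5924 = 1154 → T = 1154 / 2.014 = 573 N.

T ≈ 573 N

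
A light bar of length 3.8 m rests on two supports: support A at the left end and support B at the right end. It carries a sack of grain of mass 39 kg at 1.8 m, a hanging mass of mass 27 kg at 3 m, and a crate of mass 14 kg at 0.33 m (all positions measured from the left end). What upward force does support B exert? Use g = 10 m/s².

R_B ≈ 410 N

Take moments about support A.
Sack of grain: 39 × 10 = 390 N down at 1.8 m → arm 1.8 m, τ = 390 × 1.8 = 702 N·m clockwise.
Hanging mass: 27 × 10 = 270 N down at 3 m → arm 3 m, τ = 270 × 3 = 810 N·m clockwise.
Crate: 14 × 10 = 140 N down at 0.33 m → arm 0.33 m, τ = 140 × 0.33 = 46.2 N·m clockwise.
Net load moment about support A = 1558 N·m clockwise.
Reaction R at support B is upward at 3.8 m, arm 3.8 m → moment R × 3.8 counterclockwise.
Setting net torque to zero: R × 3.8 = 1558 → R = 410 N.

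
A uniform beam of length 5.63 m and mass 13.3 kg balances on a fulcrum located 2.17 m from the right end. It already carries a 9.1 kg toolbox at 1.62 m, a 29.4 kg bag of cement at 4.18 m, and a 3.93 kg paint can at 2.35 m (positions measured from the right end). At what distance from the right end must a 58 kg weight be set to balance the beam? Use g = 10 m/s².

x ≈ 1.08 m from the right end

Sum moments about the fulcrum (at 2.17 m from the right end) (the support reaction has zero arm there).
Beam weight: 13.3 × 10 = 133 N down at 2.815 m → arm 0.645 m, τ = 133 × 0.645 = 85.78 N·m counterclockwise.
Toolbox: 9.1 × 10 = 91 N down at 1.62 m → arm 0.55 m, τ = 91 × 0.55 = 50.05 N·m clockwise.
Bag of cement: 29.4 × 10 = 294 N down at 4.18 m → arm 2.01 m, τ = 294 × 2.01 = 590.9 N·m counterclockwise.
Paint can: 3.93 × 10 = 39.3 N down at 2.35 m → arm 0.18 m, τ = 39.3 × 0.18 = 7.074 N·m counterclockwise.
Net moment of existing loads = 633.7 N·m counterclockwise.
The weight weighs 58 × 10 = 580 N and must supply an equal clockwise moment, so its lever arm about the fulcrum is 633.7 / 580 = 1.09 m.
That puts it at 2.17 − 1.09 = 1.08 m from the right end.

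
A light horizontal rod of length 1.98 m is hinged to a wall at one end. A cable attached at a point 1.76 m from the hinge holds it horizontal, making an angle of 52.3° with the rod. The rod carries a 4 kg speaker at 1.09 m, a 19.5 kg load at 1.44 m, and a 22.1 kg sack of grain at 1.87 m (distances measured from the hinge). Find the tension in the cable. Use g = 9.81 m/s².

T ≈ 520 N

Sum moments about the hinge (the unknown hinge reaction has zero arm there).
Speaker: 4 × 9.81 = 39.24 N down at 1.09 m → arm 1.09 m, τ = 39.24 × 1.09 = 42.77 N·m clockwise.
Load: 19.5 × 9.81 = 191.3 N down at 1.44 m → arm 1.44 m, τ = 191.3 × 1.44 = 275.5 N·m clockwise.
Sack of grain: 22.1 × 9.81 = 216.8 N down at 1.87 m → arm 1.87 m, τ = 216.8 × 1.87 = 405.4 N·m clockwise.
Total clockwise load moment = 723.7 N·m.
The cable tension T acts at 1.76 m; only its component perpendicular to the rod, T sinθ, produces torque. sin 52.3° = 0.7912.
Balancing moments: T × 1.76 × 0.7912 = 723.7, giving T = 723.7 / 1.393 = 520 N.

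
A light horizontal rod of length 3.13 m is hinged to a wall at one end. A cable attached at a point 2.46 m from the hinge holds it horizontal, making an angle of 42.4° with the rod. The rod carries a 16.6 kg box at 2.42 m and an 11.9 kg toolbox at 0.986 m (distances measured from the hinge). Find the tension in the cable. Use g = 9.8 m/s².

Take moments about the hinge.
Box: 16.6 × 9.8 = 162.7 N down at 2.42 m → arm 2.42 m, τ = 162.7 × 2.42 = 393.7 N·m clockwise.
Toolbox: 11.9 × 9.8 = 116.6 N down at 0.986 m → arm 0.986 m, τ = 116.6 × 0.986 = 115 N·m clockwise.
Total clockwise load moment = 508.7 N·m.
The cable tension T acts at 2.46 m; only its component perpendicular to the rod, T sinθ, produces torque. sin 42.4° = 0.6743.
Balancing moments: T × 2.46 × 0.6743 = 508.7, giving T = 508.7 / 1.659 = 307 N.

T ≈ 307 N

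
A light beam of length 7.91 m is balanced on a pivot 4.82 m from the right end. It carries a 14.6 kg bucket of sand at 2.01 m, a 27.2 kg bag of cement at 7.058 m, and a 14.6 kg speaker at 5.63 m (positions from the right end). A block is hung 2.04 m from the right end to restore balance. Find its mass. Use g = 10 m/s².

m ≈ 11.4 kg

Sum moments about the pivot (at 4.82 m from the right end) (the support reaction has zero arm there).
Bucket of sand: 14.6 × 10 = 146 N down at 2.01 m → arm 2.81 m, τ = 146 × 2.81 = 410.3 N·m clockwise.
Bag of cement: 27.2 × 10 = 272 N down at 7.058 m → arm 2.238 m, τ = 272 × 2.238 = 608.7 N·m counterclockwise.
Speaker: 14.6 × 10 = 146 N down at 5.63 m → arm 0.81 m, τ = 146 × 0.81 = 118.3 N·m counterclockwise.
Net moment of known loads = 316.7 N·m counterclockwise.
An unknown mass m at 2.04 m has arm 2.78 m; its moment is m·g·2.78 clockwise.
Setting net torque to zero: m × 10 × 2.78 = 316.7 → m = 316.7 / (10 × 2.78) = 11.4 kg.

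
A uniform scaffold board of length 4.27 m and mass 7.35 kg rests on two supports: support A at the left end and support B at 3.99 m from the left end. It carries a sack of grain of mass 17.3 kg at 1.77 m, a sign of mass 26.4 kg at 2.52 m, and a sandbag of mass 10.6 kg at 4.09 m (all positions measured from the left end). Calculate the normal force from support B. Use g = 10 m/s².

R_B ≈ 391 N

About support A:
Beam weight: 7.35 × 10 = 73.5 N down at 2.135 m → arm 2.135 m, τ = 73.5 × 2.135 = 156.9 N·m clockwise.
Sack of grain: 17.3 × 10 = 173 N down at 1.77 m → arm 1.77 m, τ = 173 × 1.77 = 306.2 N·m clockwise.
Sign: 26.4 × 10 = 264 N down at 2.52 m → arm 2.52 m, τ = 264 × 2.52 = 665.3 N·m clockwise.
Sandbag: 10.6 × 10 = 106 N down at 4.09 m → arm 4.09 m, τ = 106 × 4.09 = 433.5 N·m clockwise.
Net load moment about support A = 1562 N·m clockwise.
Reaction R at support B is upward at 3.99 m, arm 3.99 m → moment R × 3.99 counterclockwise.
Setting net torque to zero: R × 3.99 = 1562 → R = 391 N.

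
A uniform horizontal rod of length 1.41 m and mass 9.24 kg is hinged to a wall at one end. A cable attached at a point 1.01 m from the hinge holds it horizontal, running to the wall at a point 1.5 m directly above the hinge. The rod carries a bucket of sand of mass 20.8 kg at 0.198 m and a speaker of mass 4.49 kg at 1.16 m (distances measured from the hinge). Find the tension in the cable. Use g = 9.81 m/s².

T ≈ 185 N

Sum moments about the hinge (the unknown hinge reaction has zero arm there).
Beam weight: 9.24 × 9.81 = 90.64 N down at 0.705 m → arm 0.705 m, τ = 90.64 × 0.705 = 63.9 N·m clockwise.
Bucket of sand: 20.8 × 9.81 = 204 N down at 0.198 m → arm 0.198 m, τ = 204 × 0.198 = 40.39 N·m clockwise.
Speaker: 4.49 × 9.81 = 44.05 N down at 1.16 m → arm 1.16 m, τ = 44.05 × 1.16 = 51.1 N·m clockwise.
Total clockwise load moment = 155.4 N·m.
The cable tension T acts at 1.01 m; only its component perpendicular to the rod, T sinθ, produces torque. sinθ = h/√(h²+d²) = 1.5/√(1.5²+1.01²) = 0.8295.
Balancing moments: T × 1.01 × 0.8295 = 155.4, giving T = 155.4 / 0.8378 = 185 N.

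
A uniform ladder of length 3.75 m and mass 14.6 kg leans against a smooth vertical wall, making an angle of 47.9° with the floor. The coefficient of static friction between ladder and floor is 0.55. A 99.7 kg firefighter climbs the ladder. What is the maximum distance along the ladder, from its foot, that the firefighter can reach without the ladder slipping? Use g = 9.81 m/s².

Sum moments about the foot of the ladder (the floor normal and friction both act there and drop out).
Ladder weight 14.6×9.81 = 143.2 N acts at 1.875 m along the ladder; its horizontal arm is 1.875·cos47.9° = 1.257 m → τ = 180 N·m clockwise.
Firefighter weight 99.7×9.81 = 978.1 N at distance d → arm d·cos47.9° → τ = 978.1·d·0.6704 clockwise.
Wall normal N at the top has arm L sinθ = 2.782 m counterclockwise, so Στ = 0 gives N·2.782 = 180 + 655.7·d.
ΣFy = 0 ⇒ N_floor = 1121 N, so the maximum friction is μ_s·N_floor = 0.55×1121 = 616.6 N. ΣFx = 0 ⇒ N_wall = f, so at the slipping point N = 616.6 N.
Substituting: 616.6×2.782 = 180 + 655.7·d ⇒ d = (1715 − 180) / 655.7 = 2.34 m.

d ≈ 2.34 m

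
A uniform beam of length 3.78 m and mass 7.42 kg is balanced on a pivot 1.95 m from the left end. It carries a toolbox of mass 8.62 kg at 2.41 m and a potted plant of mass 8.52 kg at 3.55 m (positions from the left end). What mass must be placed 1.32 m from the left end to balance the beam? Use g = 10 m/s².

m ≈ 27.2 kg

Taking torques about the pivot (at 1.95 m from the left end):
Beam weight: 7.42 × 10 = 74.2 N down at 1.89 m → arm 0.06 m, τ = 74.2 × 0.06 = 4.452 N·m counterclockwise.
Toolbox: 8.62 × 10 = 86.2 N down at 2.41 m → arm 0.46 m, τ = 86.2 × 0.46 = 39.65 N·m clockwise.
Potted plant: 8.52 × 10 = 85.2 N down at 3.55 m → arm 1.6 m, τ = 85.2 × 1.6 = 136.3 N·m clockwise.
Net moment of known loads = 171.5 N·m clockwise.
An unknown mass m at 1.32 m has arm 0.63 m; its moment is m·g·0.63 counterclockwise.
For rotational equilibrium, m × 10 × 0.63 = 171.5, so m = 171.5 / (10 × 0.63) = 27.2 kg.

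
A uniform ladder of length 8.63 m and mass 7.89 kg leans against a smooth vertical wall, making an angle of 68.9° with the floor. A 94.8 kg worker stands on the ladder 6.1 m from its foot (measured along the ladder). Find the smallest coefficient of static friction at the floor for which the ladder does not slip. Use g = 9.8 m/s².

Take moments about the foot of the ladder.
Ladder weight 7.89×9.8 = 77.32 N acts at 4.315 m along the ladder; its horizontal arm is 4.315·cos68.9° = 1.553 m → τ = 120.1 N·m clockwise.
Worker: 94.8×9.8 = 929 N at 6.1 m → arm 2.196 m → τ = 2040 N·m clockwise.
Wall normal N acts horizontally at the top; its moment arm is the height L sinθ = 8.63·sin68.9° = 8.051 m, counterclockwise.
Setting net torque to zero: N × 8.051 = 2160 → N = 268.3 N.
ΣFx = 0 ⇒ f = N_wall = 268.3 N. ΣFy = 0 ⇒ N_floor = 1006 N.
μ_min = f / N_floor = 268.3 / 1006 = 0.267.

μ_min ≈ 0.267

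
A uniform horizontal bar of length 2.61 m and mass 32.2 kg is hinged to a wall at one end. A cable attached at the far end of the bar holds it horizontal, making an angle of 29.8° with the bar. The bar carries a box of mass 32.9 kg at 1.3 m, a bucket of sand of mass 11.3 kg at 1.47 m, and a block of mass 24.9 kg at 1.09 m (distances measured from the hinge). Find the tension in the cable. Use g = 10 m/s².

T ≈ 991 N

Take moments about the hinge.
Beam weight: 32.2 × 10 = 322 N down at 1.305 m → arm 1.305 m, τ = 322 × 1.305 = 420.2 N·m clockwise.
Box: 32.9 × 10 = 329 N down at 1.3 m → arm 1.3 m, τ = 329 × 1.3 = 427.7 N·m clockwise.
Bucket of sand: 11.3 × 10 = 113 N down at 1.47 m → arm 1.47 m, τ = 113 × 1.47 = 166.1 N·m clockwise.
Block: 24.9 × 10 = 249 N down at 1.09 m → arm 1.09 m, τ = 249 × 1.09 = 271.4 N·m clockwise.
Total clockwise load moment = 1285 N·m.
The cable tension T acts at 2.61 m; only its component perpendicular to the bar, T sinθ, produces torque. sin 29.8° = 0.497.
Setting net torque to zero: T × 2.61 × 0.497 = 1285 → T = 1285 / 1.297 = 991 N.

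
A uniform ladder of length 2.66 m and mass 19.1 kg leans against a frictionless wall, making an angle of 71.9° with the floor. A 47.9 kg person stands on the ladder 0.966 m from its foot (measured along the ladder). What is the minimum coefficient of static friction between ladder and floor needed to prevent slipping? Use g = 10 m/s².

μ_min ≈ 0.131

Taking torques about the foot of the ladder:
Ladder weight 19.1×10 = 191 N acts at 1.33 m along the ladder; its horizontal arm is 1.33·cos71.9° = 0.4132 m → τ = 78.92 N·m clockwise.
Person: 47.9×10 = 479 N at 0.966 m → arm 0.3001 m → τ = 143.7 N·m clockwise.
Wall normal N acts horizontally at the top; its moment arm is the height L sinθ = 2.66·sin71.9° = 2.528 m, counterclockwise.
For rotational equilibrium, N × 2.528 = 222.6, so N = 88.05 N.
ΣFx = 0 ⇒ f = N_wall = 88.05 N. ΣFy = 0 ⇒ N_floor = 670 N.
μ_min = f / N_floor = 88.05 / 670 = 0.131.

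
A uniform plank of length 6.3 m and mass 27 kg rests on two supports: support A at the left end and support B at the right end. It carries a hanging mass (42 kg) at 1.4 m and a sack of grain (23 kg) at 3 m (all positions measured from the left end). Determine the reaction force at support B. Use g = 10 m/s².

R_B ≈ 338 N

Take moments about support A.
Beam weight: 27 × 10 = 270 N down at 3.15 m → arm 3.15 m, τ = 270 × 3.15 = 850.5 N·m clockwise.
Hanging mass: 42 × 10 = 420 N down at 1.4 m → arm 1.4 m, τ = 420 × 1.4 = 588 N·m clockwise.
Sack of grain: 23 × 10 = 230 N down at 3 m → arm 3 m, τ = 230 × 3 = 690 N·m clockwise.
Net load moment about support A = 2128 N·m clockwise.
Reaction R at support B is upward at 6.3 m, arm 6.3 m → moment R × 6.3 counterclockwise.
Setting net torque to zero: R × 6.3 = 2128 → R = 338 N.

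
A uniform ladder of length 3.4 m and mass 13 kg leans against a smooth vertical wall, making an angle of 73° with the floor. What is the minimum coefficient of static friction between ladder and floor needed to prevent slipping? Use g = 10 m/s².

Take moments about the foot of the ladder.
Ladder weight 13×10 = 130 N acts at 1.7 m along the ladder; its horizontal arm is 1.7·cos73° = 0.497 m → τ = 64.61 N·m clockwise.
Wall normal N acts horizontally at the top; its moment arm is the height L sinθ = 3.4·sin73° = 3.251 m, counterclockwise.
For rotational equilibrium, N × 3.251 = 64.61, so N = 19.87 N.
ΣFx = 0 ⇒ f = N_wall = 19.87 N. ΣFy = 0 ⇒ N_floor = 130 N.
μ_min = f / N_floor = 19.87 / 130 = 0.153.

μ_min ≈ 0.153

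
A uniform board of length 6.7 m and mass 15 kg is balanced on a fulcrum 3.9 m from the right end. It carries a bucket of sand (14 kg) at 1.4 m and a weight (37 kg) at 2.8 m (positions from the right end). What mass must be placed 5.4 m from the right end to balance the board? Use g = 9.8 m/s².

m ≈ 56 kg

Sum moments about the fulcrum (at 3.9 m from the right end) (the support reaction has zero arm there).
Beam weight: 15 × 9.8 = 147 N down at 3.35 m → arm 0.55 m, τ = 147 × 0.55 = 80.85 N·m clockwise.
Bucket of sand: 14 × 9.8 = 137.2 N down at 1.4 m → arm 2.5 m, τ = 137.2 × 2.5 = 343 N·m clockwise.
Weight: 37 × 9.8 = 362.6 N down at 2.8 m → arm 1.1 m, τ = 362.6 × 1.1 = 398.9 N·m clockwise.
Net moment of known loads = 822.8 N·m clockwise.
An unknown mass m at 5.4 m has arm 1.5 m; its moment is m·g·1.5 counterclockwise.
Στ = 0 ⇒ m × 9.8 × 1.5 = 822.8 ⇒ m = 822.8 / (9.8 × 1.5) = 56 kg.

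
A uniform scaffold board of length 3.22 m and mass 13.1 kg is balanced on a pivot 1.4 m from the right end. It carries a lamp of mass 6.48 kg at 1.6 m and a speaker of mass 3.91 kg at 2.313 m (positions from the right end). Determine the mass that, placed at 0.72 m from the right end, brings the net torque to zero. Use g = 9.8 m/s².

About the pivot (at 1.4 m from the right end):
Beam weight: 13.1 × 9.8 = 128.4 N down at 1.61 m → arm 0.21 m, τ = 128.4 × 0.21 = 26.96 N·m counterclockwise.
Lamp: 6.48 × 9.8 = 63.5 N down at 1.6 m → arm 0.2 m, τ = 63.5 × 0.2 = 12.7 N·m counterclockwise.
Speaker: 3.91 × 9.8 = 38.32 N down at 2.313 m → arm 0.913 m, τ = 38.32 × 0.913 = 34.99 N·m counterclockwise.
Net moment of known loads = 74.65 N·m counterclockwise.
An unknown mass m at 0.72 m has arm 0.68 m; its moment is m·g·0.68 clockwise.
Setting net torque to zero: m × 9.8 × 0.68 = 74.65 → m = 74.65 / (9.8 × 0.68) = 11.2 kg.

m ≈ 11.2 kg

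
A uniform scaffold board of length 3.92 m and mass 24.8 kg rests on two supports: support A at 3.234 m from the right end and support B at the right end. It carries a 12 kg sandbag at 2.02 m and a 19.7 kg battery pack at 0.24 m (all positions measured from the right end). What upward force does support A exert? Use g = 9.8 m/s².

R_A ≈ 235 N

Take moments about support B.
Beam weight: 24.8 × 9.8 = 243 N down at 1.96 m → arm 1.96 m, τ = 243 × 1.96 = 476.3 N·m counterclockwise.
Sandbag: 12 × 9.8 = 117.6 N down at 2.02 m → arm 2.02 m, τ = 117.6 × 2.02 = 237.6 N·m counterclockwise.
Battery pack: 19.7 × 9.8 = 193.1 N down at 0.24 m → arm 0.24 m, τ = 193.1 × 0.24 = 46.34 N·m counterclockwise.
Net load moment about support B = 760.2 N·m counterclockwise.
Reaction R at support A is upward at 3.234 m, arm 3.234 m → moment R × 3.234 clockwise.
Balancing moments: R × 3.234 = 760.2, giving R = 235 N.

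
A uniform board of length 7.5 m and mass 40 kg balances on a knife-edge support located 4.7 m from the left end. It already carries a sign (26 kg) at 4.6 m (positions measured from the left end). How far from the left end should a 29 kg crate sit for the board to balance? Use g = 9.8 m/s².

x ≈ 6.1 m from the left end

Choose the knife-edge support (at 4.7 m from the left end) as the axis so the support reaction has zero arm there.
Beam weight: 40 × 9.8 = 392 N down at 3.75 m → arm 0.95 m, τ = 392 × 0.95 = 372.4 N·m counterclockwise.
Sign: 26 × 9.8 = 254.8 N down at 4.6 m → arm 0.1 m, τ = 254.8 × 0.1 = 25.48 N·m counterclockwise.
Net moment of existing loads = 397.9 N·m counterclockwise.
The crate weighs 29 × 9.8 = 284.2 N and must supply an equal clockwise moment, so its lever arm about the knife-edge support is 397.9 / 284.2 = 1.4 m.
That puts it at 4.7 + 1.4 = 6.1 m from the left end.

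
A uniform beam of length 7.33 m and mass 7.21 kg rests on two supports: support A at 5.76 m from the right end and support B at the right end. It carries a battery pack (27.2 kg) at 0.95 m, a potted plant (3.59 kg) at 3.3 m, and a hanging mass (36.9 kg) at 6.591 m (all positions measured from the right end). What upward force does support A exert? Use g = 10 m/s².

Take moments about support B.
Beam weight: 7.21 × 10 = 72.1 N down at 3.665 m → arm 3.665 m, τ = 72.1 × 3.665 = 264.2 N·m counterclockwise.
Battery pack: 27.2 × 10 = 272 N down at 0.95 m → arm 0.95 m, τ = 272 × 0.95 = 258.4 N·m counterclockwise.
Potted plant: 3.59 × 10 = 35.9 N down at 3.3 m → arm 3.3 m, τ = 35.9 × 3.3 = 118.5 N·m counterclockwise.
Hanging mass: 36.9 × 10 = 369 N down at 6.591 m → arm 6.591 m, τ = 369 × 6.591 = 2432 N·m counterclockwise.
Net load moment about support B = 3073 N·m counterclockwise.
Reaction R at support A is upward at 5.76 m, arm 5.76 m → moment R × 5.76 clockwise.
Στ = 0 ⇒ R × 5.76 = 3073 ⇒ R = 534 N.

R_A ≈ 534 N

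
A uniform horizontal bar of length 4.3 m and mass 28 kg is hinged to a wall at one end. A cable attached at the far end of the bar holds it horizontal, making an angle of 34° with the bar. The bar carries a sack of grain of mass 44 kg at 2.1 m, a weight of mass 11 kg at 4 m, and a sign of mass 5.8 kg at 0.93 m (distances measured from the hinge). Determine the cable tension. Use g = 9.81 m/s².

T ≈ 824 N

Taking torques about the hinge:
Beam weight: 28 × 9.81 = 274.7 N down at 2.15 m → arm 2.15 m, τ = 274.7 × 2.15 = 590.6 N·m clockwise.
Sack of grain: 44 × 9.81 = 431.6 N down at 2.1 m → arm 2.1 m, τ = 431.6 × 2.1 = 906.4 N·m clockwise.
Weight: 11 × 9.81 = 107.9 N down at 4 m → arm 4 m, τ = 107.9 × 4 = 431.6 N·m clockwise.
Sign: 5.8 × 9.81 = 56.9 N down at 0.93 m → arm 0.93 m, τ = 56.9 × 0.93 = 52.92 N·m clockwise.
Total clockwise load moment = 1982 N·m.
The cable tension T acts at 4.3 m; only its component perpendicular to the bar, T sinθ, produces torque. sin 34° = 0.5592.
Στ = 0 ⇒ T × 4.3 × 0.5592 = 1982 ⇒ T = 1982 / 2.405 = 824 N.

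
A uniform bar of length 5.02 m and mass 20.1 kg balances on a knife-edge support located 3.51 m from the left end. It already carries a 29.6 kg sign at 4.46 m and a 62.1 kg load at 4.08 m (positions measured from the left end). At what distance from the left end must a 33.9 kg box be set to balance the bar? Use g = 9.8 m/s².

x ≈ 2.23 m from the left end

About the knife-edge support (at 3.51 m from the left end):
Beam weight: 20.1 × 9.8 = 197 N down at 2.51 m → arm 1 m, τ = 197 × 1 = 197 N·m counterclockwise.
Sign: 29.6 × 9.8 = 290.1 N down at 4.46 m → arm 0.95 m, τ = 290.1 × 0.95 = 275.6 N·m clockwise.
Load: 62.1 × 9.8 = 608.6 N down at 4.08 m → arm 0.57 m, τ = 608.6 × 0.57 = 346.9 N·m clockwise.
Net moment of existing loads = 425.5 N·m clockwise.
The box weighs 33.9 × 9.8 = 332.2 N and must supply an equal counterclockwise moment, so its lever arm about the knife-edge support is 425.5 / 332.2 = 1.28 m.
That puts it at 3.51 − 1.28 = 2.23 m from the left end.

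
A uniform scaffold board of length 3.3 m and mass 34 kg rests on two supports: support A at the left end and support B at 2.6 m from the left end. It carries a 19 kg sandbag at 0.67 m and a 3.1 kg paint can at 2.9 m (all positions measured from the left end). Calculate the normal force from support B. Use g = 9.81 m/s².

R_B ≈ 294 N

Sum moments about support A (its reaction then has zero moment arm).
Beam weight: 34 × 9.81 = 333.5 N down at 1.65 m → arm 1.65 m, τ = 333.5 × 1.65 = 550.3 N·m clockwise.
Sandbag: 19 × 9.81 = 186.4 N down at 0.67 m → arm 0.67 m, τ = 186.4 × 0.67 = 124.9 N·m clockwise.
Paint can: 3.1 × 9.81 = 30.41 N down at 2.9 m → arm 2.9 m, τ = 30.41 × 2.9 = 88.19 N·m clockwise.
Net load moment about support A = 763.4 N·m clockwise.
Reaction R at support B is upward at 2.6 m, arm 2.6 m → moment R × 2.6 counterclockwise.
Setting net torque to zero: R × 2.6 = 763.4 → R = 294 N.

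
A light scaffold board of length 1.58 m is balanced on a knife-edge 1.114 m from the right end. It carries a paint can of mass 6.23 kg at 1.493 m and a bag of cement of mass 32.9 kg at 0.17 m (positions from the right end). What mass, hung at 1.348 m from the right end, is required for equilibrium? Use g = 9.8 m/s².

Sum moments about the knife-edge (at 1.114 m from the right end) (the support reaction has zero arm there).
Paint can: 6.23 × 9.8 = 61.05 N down at 1.493 m → arm 0.3792 m, τ = 61.05 × 0.3792 = 23.15 N·m counterclockwise.
Bag of cement: 32.9 × 9.8 = 322.4 N down at 0.17 m → arm 0.944 m, τ = 322.4 × 0.944 = 304.3 N·m clockwise.
Net moment of known loads = 281.2 N·m clockwise.
An unknown mass m at 1.348 m has arm 0.234 m; its moment is m·g·0.234 counterclockwise.
Setting net torque to zero: m × 9.8 × 0.234 = 281.2 → m = 281.2 / (9.8 × 0.234) = 123 kg.

m ≈ 123 kg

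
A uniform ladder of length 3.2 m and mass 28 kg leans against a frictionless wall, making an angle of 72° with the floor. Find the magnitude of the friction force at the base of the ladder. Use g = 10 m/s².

Take moments about the foot of the ladder.
Ladder weight 28×10 = 280 N acts at 1.6 m along the ladder; its horizontal arm is 1.6·cos72° = 0.4944 m → τ = 138.4 N·m clockwise.
Wall normal N acts horizontally at the top; its moment arm is the height L sinθ = 3.2·sin72° = 3.043 m, counterclockwise.
Setting net torque to zero: N × 3.043 = 138.4 → N = 45.5 N.
ΣFx = 0: friction at the foot balances the wall's push, so f = N_wall = 45.5 N.

f ≈ 45.5 N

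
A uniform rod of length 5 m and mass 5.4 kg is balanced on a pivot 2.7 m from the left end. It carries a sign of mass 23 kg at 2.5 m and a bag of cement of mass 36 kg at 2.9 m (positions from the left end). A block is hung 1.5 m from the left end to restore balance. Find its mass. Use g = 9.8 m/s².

m ≈ 1.27 kg

Sum moments about the pivot (at 2.7 m from the left end) (the support reaction has zero arm there).
Beam weight: 5.4 × 9.8 = 52.92 N down at 2.5 m → arm 0.2 m, τ = 52.92 × 0.2 = 10.58 N·m counterclockwise.
Sign: 23 × 9.8 = 225.4 N down at 2.5 m → arm 0.2 m, τ = 225.4 × 0.2 = 45.08 N·m counterclockwise.
Bag of cement: 36 × 9.8 = 352.8 N down at 2.9 m → arm 0.2 m, τ = 352.8 × 0.2 = 70.56 N·m clockwise.
Net moment of known loads = 14.9 N·m clockwise.
An unknown mass m at 1.5 m has arm 1.2 m; its moment is m·g·1.2 counterclockwise.
Setting net torque to zero: m × 9.8 × 1.2 = 14.9 → m = 14.9 / (9.8 × 1.2) = 1.27 kg.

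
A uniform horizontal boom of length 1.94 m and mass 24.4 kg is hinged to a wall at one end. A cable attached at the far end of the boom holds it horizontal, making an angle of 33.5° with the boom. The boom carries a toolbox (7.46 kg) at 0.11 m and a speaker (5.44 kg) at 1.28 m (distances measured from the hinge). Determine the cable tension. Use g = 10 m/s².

Taking torques about the hinge:
Beam weight: 24.4 × 10 = 244 N down at 0.97 m → arm 0.97 m, τ = 244 × 0.97 = 236.7 N·m clockwise.
Toolbox: 7.46 × 10 = 74.6 N down at 0.11 m → arm 0.11 m, τ = 74.6 × 0.11 = 8.206 N·m clockwise.
Speaker: 5.44 × 10 = 54.4 N down at 1.28 m → arm 1.28 m, τ = 54.4 × 1.28 = 69.63 N·m clockwise.
Total clockwise load moment = 314.5 N·m.
The cable tension T acts at 1.94 m; only its component perpendicular to the boom, T sinθ, produces torque. sin 33.5° = 0.5519.
Setting net torque to zero: T × 1.94 × 0.5519 = 314.5 → T = 314.5 / 1.071 = 294 N.

T ≈ 294 N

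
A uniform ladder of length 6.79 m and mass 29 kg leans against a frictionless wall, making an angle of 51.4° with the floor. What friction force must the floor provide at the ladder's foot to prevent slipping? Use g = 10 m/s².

f ≈ 116 N

Choose the foot of the ladder as the axis so the floor normal and friction both act there and drop out.
Ladder weight 29×10 = 290 N acts at 3.395 m along the ladder; its horizontal arm is 3.395·cos51.4° = 2.118 m → τ = 614.2 N·m clockwise.
Wall normal N acts horizontally at the top; its moment arm is the height L sinθ = 6.79·sin51.4° = 5.307 m, counterclockwise.
Setting net torque to zero: N × 5.307 = 614.2 → N = 116 N.
ΣFx = 0: friction at the foot balances the wall's push, so f = N_wall = 116 N.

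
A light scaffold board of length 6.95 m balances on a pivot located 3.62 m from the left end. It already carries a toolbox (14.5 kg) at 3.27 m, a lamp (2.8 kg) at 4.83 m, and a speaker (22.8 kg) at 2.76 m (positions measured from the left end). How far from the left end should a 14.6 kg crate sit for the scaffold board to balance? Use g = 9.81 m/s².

x ≈ 5.08 m from the left end

Take moments about the pivot (at 3.62 m from the left end).
Toolbox: 14.5 × 9.81 = 142.2 N down at 3.27 m → arm 0.35 m, τ = 142.2 × 0.35 = 49.77 N·m counterclockwise.
Lamp: 2.8 × 9.81 = 27.47 N down at 4.83 m → arm 1.21 m, τ = 27.47 × 1.21 = 33.24 N·m clockwise.
Speaker: 22.8 × 9.81 = 223.7 N down at 2.76 m → arm 0.86 m, τ = 223.7 × 0.86 = 192.4 N·m counterclockwise.
Net moment of existing loads = 208.9 N·m counterclockwise.
The crate weighs 14.6 × 9.81 = 143.2 N and must supply an equal clockwise moment, so its lever arm about the pivot is 208.9 / 143.2 = 1.46 m.
That puts it at 3.62 + 1.46 = 5.08 m from the left end.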